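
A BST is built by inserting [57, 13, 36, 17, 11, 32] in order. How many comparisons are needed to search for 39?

Search path for 39: 57 -> 13 -> 36
Found: False
Comparisons: 3


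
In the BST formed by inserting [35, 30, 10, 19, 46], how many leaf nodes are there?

Tree built from: [35, 30, 10, 19, 46]
Tree (level-order array): [35, 30, 46, 10, None, None, None, None, 19]
Rule: A leaf has 0 children.
Per-node child counts:
  node 35: 2 child(ren)
  node 30: 1 child(ren)
  node 10: 1 child(ren)
  node 19: 0 child(ren)
  node 46: 0 child(ren)
Matching nodes: [19, 46]
Count of leaf nodes: 2


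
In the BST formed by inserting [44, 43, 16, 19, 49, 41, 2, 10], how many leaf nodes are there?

Tree built from: [44, 43, 16, 19, 49, 41, 2, 10]
Tree (level-order array): [44, 43, 49, 16, None, None, None, 2, 19, None, 10, None, 41]
Rule: A leaf has 0 children.
Per-node child counts:
  node 44: 2 child(ren)
  node 43: 1 child(ren)
  node 16: 2 child(ren)
  node 2: 1 child(ren)
  node 10: 0 child(ren)
  node 19: 1 child(ren)
  node 41: 0 child(ren)
  node 49: 0 child(ren)
Matching nodes: [10, 41, 49]
Count of leaf nodes: 3


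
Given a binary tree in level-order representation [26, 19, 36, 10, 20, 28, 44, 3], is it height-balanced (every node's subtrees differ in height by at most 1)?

Tree (level-order array): [26, 19, 36, 10, 20, 28, 44, 3]
Definition: a tree is height-balanced if, at every node, |h(left) - h(right)| <= 1 (empty subtree has height -1).
Bottom-up per-node check:
  node 3: h_left=-1, h_right=-1, diff=0 [OK], height=0
  node 10: h_left=0, h_right=-1, diff=1 [OK], height=1
  node 20: h_left=-1, h_right=-1, diff=0 [OK], height=0
  node 19: h_left=1, h_right=0, diff=1 [OK], height=2
  node 28: h_left=-1, h_right=-1, diff=0 [OK], height=0
  node 44: h_left=-1, h_right=-1, diff=0 [OK], height=0
  node 36: h_left=0, h_right=0, diff=0 [OK], height=1
  node 26: h_left=2, h_right=1, diff=1 [OK], height=3
All nodes satisfy the balance condition.
Result: Balanced


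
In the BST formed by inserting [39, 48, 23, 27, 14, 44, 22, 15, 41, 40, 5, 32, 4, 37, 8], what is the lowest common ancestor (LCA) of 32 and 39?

Tree insertion order: [39, 48, 23, 27, 14, 44, 22, 15, 41, 40, 5, 32, 4, 37, 8]
Tree (level-order array): [39, 23, 48, 14, 27, 44, None, 5, 22, None, 32, 41, None, 4, 8, 15, None, None, 37, 40]
In a BST, the LCA of p=32, q=39 is the first node v on the
root-to-leaf path with p <= v <= q (go left if both < v, right if both > v).
Walk from root:
  at 39: 32 <= 39 <= 39, this is the LCA
LCA = 39


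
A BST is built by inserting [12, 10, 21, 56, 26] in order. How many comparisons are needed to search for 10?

Search path for 10: 12 -> 10
Found: True
Comparisons: 2


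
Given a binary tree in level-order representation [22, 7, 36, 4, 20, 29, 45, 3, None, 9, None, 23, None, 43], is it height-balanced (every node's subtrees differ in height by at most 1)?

Tree (level-order array): [22, 7, 36, 4, 20, 29, 45, 3, None, 9, None, 23, None, 43]
Definition: a tree is height-balanced if, at every node, |h(left) - h(right)| <= 1 (empty subtree has height -1).
Bottom-up per-node check:
  node 3: h_left=-1, h_right=-1, diff=0 [OK], height=0
  node 4: h_left=0, h_right=-1, diff=1 [OK], height=1
  node 9: h_left=-1, h_right=-1, diff=0 [OK], height=0
  node 20: h_left=0, h_right=-1, diff=1 [OK], height=1
  node 7: h_left=1, h_right=1, diff=0 [OK], height=2
  node 23: h_left=-1, h_right=-1, diff=0 [OK], height=0
  node 29: h_left=0, h_right=-1, diff=1 [OK], height=1
  node 43: h_left=-1, h_right=-1, diff=0 [OK], height=0
  node 45: h_left=0, h_right=-1, diff=1 [OK], height=1
  node 36: h_left=1, h_right=1, diff=0 [OK], height=2
  node 22: h_left=2, h_right=2, diff=0 [OK], height=3
All nodes satisfy the balance condition.
Result: Balanced


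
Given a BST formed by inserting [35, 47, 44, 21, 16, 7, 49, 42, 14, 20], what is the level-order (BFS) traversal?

Tree insertion order: [35, 47, 44, 21, 16, 7, 49, 42, 14, 20]
Tree (level-order array): [35, 21, 47, 16, None, 44, 49, 7, 20, 42, None, None, None, None, 14]
BFS from the root, enqueuing left then right child of each popped node:
  queue [35] -> pop 35, enqueue [21, 47], visited so far: [35]
  queue [21, 47] -> pop 21, enqueue [16], visited so far: [35, 21]
  queue [47, 16] -> pop 47, enqueue [44, 49], visited so far: [35, 21, 47]
  queue [16, 44, 49] -> pop 16, enqueue [7, 20], visited so far: [35, 21, 47, 16]
  queue [44, 49, 7, 20] -> pop 44, enqueue [42], visited so far: [35, 21, 47, 16, 44]
  queue [49, 7, 20, 42] -> pop 49, enqueue [none], visited so far: [35, 21, 47, 16, 44, 49]
  queue [7, 20, 42] -> pop 7, enqueue [14], visited so far: [35, 21, 47, 16, 44, 49, 7]
  queue [20, 42, 14] -> pop 20, enqueue [none], visited so far: [35, 21, 47, 16, 44, 49, 7, 20]
  queue [42, 14] -> pop 42, enqueue [none], visited so far: [35, 21, 47, 16, 44, 49, 7, 20, 42]
  queue [14] -> pop 14, enqueue [none], visited so far: [35, 21, 47, 16, 44, 49, 7, 20, 42, 14]
Result: [35, 21, 47, 16, 44, 49, 7, 20, 42, 14]


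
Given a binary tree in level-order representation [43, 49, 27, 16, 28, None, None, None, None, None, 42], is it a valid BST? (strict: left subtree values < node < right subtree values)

Level-order array: [43, 49, 27, 16, 28, None, None, None, None, None, 42]
Validate using subtree bounds (lo, hi): at each node, require lo < value < hi,
then recurse left with hi=value and right with lo=value.
Preorder trace (stopping at first violation):
  at node 43 with bounds (-inf, +inf): OK
  at node 49 with bounds (-inf, 43): VIOLATION
Node 49 violates its bound: not (-inf < 49 < 43).
Result: Not a valid BST


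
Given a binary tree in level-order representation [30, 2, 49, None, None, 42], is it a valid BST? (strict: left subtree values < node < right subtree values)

Level-order array: [30, 2, 49, None, None, 42]
Validate using subtree bounds (lo, hi): at each node, require lo < value < hi,
then recurse left with hi=value and right with lo=value.
Preorder trace (stopping at first violation):
  at node 30 with bounds (-inf, +inf): OK
  at node 2 with bounds (-inf, 30): OK
  at node 49 with bounds (30, +inf): OK
  at node 42 with bounds (30, 49): OK
No violation found at any node.
Result: Valid BST


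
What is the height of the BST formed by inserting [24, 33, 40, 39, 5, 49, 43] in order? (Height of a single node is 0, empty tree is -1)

Insertion order: [24, 33, 40, 39, 5, 49, 43]
Tree (level-order array): [24, 5, 33, None, None, None, 40, 39, 49, None, None, 43]
Compute height bottom-up (empty subtree = -1):
  height(5) = 1 + max(-1, -1) = 0
  height(39) = 1 + max(-1, -1) = 0
  height(43) = 1 + max(-1, -1) = 0
  height(49) = 1 + max(0, -1) = 1
  height(40) = 1 + max(0, 1) = 2
  height(33) = 1 + max(-1, 2) = 3
  height(24) = 1 + max(0, 3) = 4
Height = 4


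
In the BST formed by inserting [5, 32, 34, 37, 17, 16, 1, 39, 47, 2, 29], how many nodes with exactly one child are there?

Tree built from: [5, 32, 34, 37, 17, 16, 1, 39, 47, 2, 29]
Tree (level-order array): [5, 1, 32, None, 2, 17, 34, None, None, 16, 29, None, 37, None, None, None, None, None, 39, None, 47]
Rule: These are nodes with exactly 1 non-null child.
Per-node child counts:
  node 5: 2 child(ren)
  node 1: 1 child(ren)
  node 2: 0 child(ren)
  node 32: 2 child(ren)
  node 17: 2 child(ren)
  node 16: 0 child(ren)
  node 29: 0 child(ren)
  node 34: 1 child(ren)
  node 37: 1 child(ren)
  node 39: 1 child(ren)
  node 47: 0 child(ren)
Matching nodes: [1, 34, 37, 39]
Count of nodes with exactly one child: 4


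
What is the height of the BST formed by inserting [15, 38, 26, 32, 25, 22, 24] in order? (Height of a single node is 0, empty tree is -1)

Insertion order: [15, 38, 26, 32, 25, 22, 24]
Tree (level-order array): [15, None, 38, 26, None, 25, 32, 22, None, None, None, None, 24]
Compute height bottom-up (empty subtree = -1):
  height(24) = 1 + max(-1, -1) = 0
  height(22) = 1 + max(-1, 0) = 1
  height(25) = 1 + max(1, -1) = 2
  height(32) = 1 + max(-1, -1) = 0
  height(26) = 1 + max(2, 0) = 3
  height(38) = 1 + max(3, -1) = 4
  height(15) = 1 + max(-1, 4) = 5
Height = 5


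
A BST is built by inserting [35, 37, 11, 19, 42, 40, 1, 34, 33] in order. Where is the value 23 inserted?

Starting tree (level order): [35, 11, 37, 1, 19, None, 42, None, None, None, 34, 40, None, 33]
Insertion path: 35 -> 11 -> 19 -> 34 -> 33
Result: insert 23 as left child of 33
Final tree (level order): [35, 11, 37, 1, 19, None, 42, None, None, None, 34, 40, None, 33, None, None, None, 23]


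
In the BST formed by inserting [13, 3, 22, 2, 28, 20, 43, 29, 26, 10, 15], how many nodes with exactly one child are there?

Tree built from: [13, 3, 22, 2, 28, 20, 43, 29, 26, 10, 15]
Tree (level-order array): [13, 3, 22, 2, 10, 20, 28, None, None, None, None, 15, None, 26, 43, None, None, None, None, 29]
Rule: These are nodes with exactly 1 non-null child.
Per-node child counts:
  node 13: 2 child(ren)
  node 3: 2 child(ren)
  node 2: 0 child(ren)
  node 10: 0 child(ren)
  node 22: 2 child(ren)
  node 20: 1 child(ren)
  node 15: 0 child(ren)
  node 28: 2 child(ren)
  node 26: 0 child(ren)
  node 43: 1 child(ren)
  node 29: 0 child(ren)
Matching nodes: [20, 43]
Count of nodes with exactly one child: 2


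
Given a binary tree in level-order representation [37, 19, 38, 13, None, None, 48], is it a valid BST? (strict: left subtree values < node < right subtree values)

Level-order array: [37, 19, 38, 13, None, None, 48]
Validate using subtree bounds (lo, hi): at each node, require lo < value < hi,
then recurse left with hi=value and right with lo=value.
Preorder trace (stopping at first violation):
  at node 37 with bounds (-inf, +inf): OK
  at node 19 with bounds (-inf, 37): OK
  at node 13 with bounds (-inf, 19): OK
  at node 38 with bounds (37, +inf): OK
  at node 48 with bounds (38, +inf): OK
No violation found at any node.
Result: Valid BST


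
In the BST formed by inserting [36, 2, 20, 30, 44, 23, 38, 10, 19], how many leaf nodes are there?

Tree built from: [36, 2, 20, 30, 44, 23, 38, 10, 19]
Tree (level-order array): [36, 2, 44, None, 20, 38, None, 10, 30, None, None, None, 19, 23]
Rule: A leaf has 0 children.
Per-node child counts:
  node 36: 2 child(ren)
  node 2: 1 child(ren)
  node 20: 2 child(ren)
  node 10: 1 child(ren)
  node 19: 0 child(ren)
  node 30: 1 child(ren)
  node 23: 0 child(ren)
  node 44: 1 child(ren)
  node 38: 0 child(ren)
Matching nodes: [19, 23, 38]
Count of leaf nodes: 3


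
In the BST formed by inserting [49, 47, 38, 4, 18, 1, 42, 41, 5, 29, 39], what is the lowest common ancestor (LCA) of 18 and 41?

Tree insertion order: [49, 47, 38, 4, 18, 1, 42, 41, 5, 29, 39]
Tree (level-order array): [49, 47, None, 38, None, 4, 42, 1, 18, 41, None, None, None, 5, 29, 39]
In a BST, the LCA of p=18, q=41 is the first node v on the
root-to-leaf path with p <= v <= q (go left if both < v, right if both > v).
Walk from root:
  at 49: both 18 and 41 < 49, go left
  at 47: both 18 and 41 < 47, go left
  at 38: 18 <= 38 <= 41, this is the LCA
LCA = 38


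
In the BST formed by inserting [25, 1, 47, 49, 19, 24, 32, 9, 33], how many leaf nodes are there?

Tree built from: [25, 1, 47, 49, 19, 24, 32, 9, 33]
Tree (level-order array): [25, 1, 47, None, 19, 32, 49, 9, 24, None, 33]
Rule: A leaf has 0 children.
Per-node child counts:
  node 25: 2 child(ren)
  node 1: 1 child(ren)
  node 19: 2 child(ren)
  node 9: 0 child(ren)
  node 24: 0 child(ren)
  node 47: 2 child(ren)
  node 32: 1 child(ren)
  node 33: 0 child(ren)
  node 49: 0 child(ren)
Matching nodes: [9, 24, 33, 49]
Count of leaf nodes: 4


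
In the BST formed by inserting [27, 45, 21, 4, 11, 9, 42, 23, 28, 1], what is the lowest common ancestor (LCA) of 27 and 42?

Tree insertion order: [27, 45, 21, 4, 11, 9, 42, 23, 28, 1]
Tree (level-order array): [27, 21, 45, 4, 23, 42, None, 1, 11, None, None, 28, None, None, None, 9]
In a BST, the LCA of p=27, q=42 is the first node v on the
root-to-leaf path with p <= v <= q (go left if both < v, right if both > v).
Walk from root:
  at 27: 27 <= 27 <= 42, this is the LCA
LCA = 27


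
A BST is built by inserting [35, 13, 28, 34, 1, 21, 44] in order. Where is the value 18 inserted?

Starting tree (level order): [35, 13, 44, 1, 28, None, None, None, None, 21, 34]
Insertion path: 35 -> 13 -> 28 -> 21
Result: insert 18 as left child of 21
Final tree (level order): [35, 13, 44, 1, 28, None, None, None, None, 21, 34, 18]


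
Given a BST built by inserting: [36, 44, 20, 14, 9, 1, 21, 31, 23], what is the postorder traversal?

Tree insertion order: [36, 44, 20, 14, 9, 1, 21, 31, 23]
Tree (level-order array): [36, 20, 44, 14, 21, None, None, 9, None, None, 31, 1, None, 23]
Postorder traversal: [1, 9, 14, 23, 31, 21, 20, 44, 36]


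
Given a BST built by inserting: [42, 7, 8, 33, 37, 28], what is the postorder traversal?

Tree insertion order: [42, 7, 8, 33, 37, 28]
Tree (level-order array): [42, 7, None, None, 8, None, 33, 28, 37]
Postorder traversal: [28, 37, 33, 8, 7, 42]


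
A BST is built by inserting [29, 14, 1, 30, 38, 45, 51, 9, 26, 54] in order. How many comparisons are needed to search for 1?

Search path for 1: 29 -> 14 -> 1
Found: True
Comparisons: 3


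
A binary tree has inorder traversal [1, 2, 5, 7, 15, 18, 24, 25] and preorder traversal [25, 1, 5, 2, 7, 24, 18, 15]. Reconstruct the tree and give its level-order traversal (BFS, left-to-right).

Inorder:  [1, 2, 5, 7, 15, 18, 24, 25]
Preorder: [25, 1, 5, 2, 7, 24, 18, 15]
Algorithm: preorder visits root first, so consume preorder in order;
for each root, split the current inorder slice at that value into
left-subtree inorder and right-subtree inorder, then recurse.
Recursive splits:
  root=25; inorder splits into left=[1, 2, 5, 7, 15, 18, 24], right=[]
  root=1; inorder splits into left=[], right=[2, 5, 7, 15, 18, 24]
  root=5; inorder splits into left=[2], right=[7, 15, 18, 24]
  root=2; inorder splits into left=[], right=[]
  root=7; inorder splits into left=[], right=[15, 18, 24]
  root=24; inorder splits into left=[15, 18], right=[]
  root=18; inorder splits into left=[15], right=[]
  root=15; inorder splits into left=[], right=[]
Reconstructed level-order: [25, 1, 5, 2, 7, 24, 18, 15]


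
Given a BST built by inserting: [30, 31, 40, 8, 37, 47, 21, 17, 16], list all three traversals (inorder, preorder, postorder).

Tree insertion order: [30, 31, 40, 8, 37, 47, 21, 17, 16]
Tree (level-order array): [30, 8, 31, None, 21, None, 40, 17, None, 37, 47, 16]
Inorder (L, root, R): [8, 16, 17, 21, 30, 31, 37, 40, 47]
Preorder (root, L, R): [30, 8, 21, 17, 16, 31, 40, 37, 47]
Postorder (L, R, root): [16, 17, 21, 8, 37, 47, 40, 31, 30]


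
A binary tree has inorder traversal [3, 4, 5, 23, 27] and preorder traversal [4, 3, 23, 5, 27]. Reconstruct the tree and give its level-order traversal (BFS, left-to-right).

Inorder:  [3, 4, 5, 23, 27]
Preorder: [4, 3, 23, 5, 27]
Algorithm: preorder visits root first, so consume preorder in order;
for each root, split the current inorder slice at that value into
left-subtree inorder and right-subtree inorder, then recurse.
Recursive splits:
  root=4; inorder splits into left=[3], right=[5, 23, 27]
  root=3; inorder splits into left=[], right=[]
  root=23; inorder splits into left=[5], right=[27]
  root=5; inorder splits into left=[], right=[]
  root=27; inorder splits into left=[], right=[]
Reconstructed level-order: [4, 3, 23, 5, 27]


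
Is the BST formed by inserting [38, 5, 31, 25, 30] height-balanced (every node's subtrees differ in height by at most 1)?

Tree (level-order array): [38, 5, None, None, 31, 25, None, None, 30]
Definition: a tree is height-balanced if, at every node, |h(left) - h(right)| <= 1 (empty subtree has height -1).
Bottom-up per-node check:
  node 30: h_left=-1, h_right=-1, diff=0 [OK], height=0
  node 25: h_left=-1, h_right=0, diff=1 [OK], height=1
  node 31: h_left=1, h_right=-1, diff=2 [FAIL (|1--1|=2 > 1)], height=2
  node 5: h_left=-1, h_right=2, diff=3 [FAIL (|-1-2|=3 > 1)], height=3
  node 38: h_left=3, h_right=-1, diff=4 [FAIL (|3--1|=4 > 1)], height=4
Node 31 violates the condition: |1 - -1| = 2 > 1.
Result: Not balanced


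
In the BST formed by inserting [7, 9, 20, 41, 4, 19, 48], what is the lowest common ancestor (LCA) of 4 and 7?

Tree insertion order: [7, 9, 20, 41, 4, 19, 48]
Tree (level-order array): [7, 4, 9, None, None, None, 20, 19, 41, None, None, None, 48]
In a BST, the LCA of p=4, q=7 is the first node v on the
root-to-leaf path with p <= v <= q (go left if both < v, right if both > v).
Walk from root:
  at 7: 4 <= 7 <= 7, this is the LCA
LCA = 7


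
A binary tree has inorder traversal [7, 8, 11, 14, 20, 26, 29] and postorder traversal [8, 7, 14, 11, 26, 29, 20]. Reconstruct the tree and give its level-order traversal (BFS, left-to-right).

Inorder:   [7, 8, 11, 14, 20, 26, 29]
Postorder: [8, 7, 14, 11, 26, 29, 20]
Algorithm: postorder visits root last, so walk postorder right-to-left;
each value is the root of the current inorder slice — split it at that
value, recurse on the right subtree first, then the left.
Recursive splits:
  root=20; inorder splits into left=[7, 8, 11, 14], right=[26, 29]
  root=29; inorder splits into left=[26], right=[]
  root=26; inorder splits into left=[], right=[]
  root=11; inorder splits into left=[7, 8], right=[14]
  root=14; inorder splits into left=[], right=[]
  root=7; inorder splits into left=[], right=[8]
  root=8; inorder splits into left=[], right=[]
Reconstructed level-order: [20, 11, 29, 7, 14, 26, 8]


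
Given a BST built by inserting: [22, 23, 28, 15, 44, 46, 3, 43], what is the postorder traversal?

Tree insertion order: [22, 23, 28, 15, 44, 46, 3, 43]
Tree (level-order array): [22, 15, 23, 3, None, None, 28, None, None, None, 44, 43, 46]
Postorder traversal: [3, 15, 43, 46, 44, 28, 23, 22]


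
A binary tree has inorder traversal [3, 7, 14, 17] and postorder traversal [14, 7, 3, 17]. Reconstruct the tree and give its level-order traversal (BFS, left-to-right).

Inorder:   [3, 7, 14, 17]
Postorder: [14, 7, 3, 17]
Algorithm: postorder visits root last, so walk postorder right-to-left;
each value is the root of the current inorder slice — split it at that
value, recurse on the right subtree first, then the left.
Recursive splits:
  root=17; inorder splits into left=[3, 7, 14], right=[]
  root=3; inorder splits into left=[], right=[7, 14]
  root=7; inorder splits into left=[], right=[14]
  root=14; inorder splits into left=[], right=[]
Reconstructed level-order: [17, 3, 7, 14]


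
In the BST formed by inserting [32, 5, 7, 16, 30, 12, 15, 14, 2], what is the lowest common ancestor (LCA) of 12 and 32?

Tree insertion order: [32, 5, 7, 16, 30, 12, 15, 14, 2]
Tree (level-order array): [32, 5, None, 2, 7, None, None, None, 16, 12, 30, None, 15, None, None, 14]
In a BST, the LCA of p=12, q=32 is the first node v on the
root-to-leaf path with p <= v <= q (go left if both < v, right if both > v).
Walk from root:
  at 32: 12 <= 32 <= 32, this is the LCA
LCA = 32


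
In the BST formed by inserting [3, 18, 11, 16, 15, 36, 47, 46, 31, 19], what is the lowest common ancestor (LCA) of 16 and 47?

Tree insertion order: [3, 18, 11, 16, 15, 36, 47, 46, 31, 19]
Tree (level-order array): [3, None, 18, 11, 36, None, 16, 31, 47, 15, None, 19, None, 46]
In a BST, the LCA of p=16, q=47 is the first node v on the
root-to-leaf path with p <= v <= q (go left if both < v, right if both > v).
Walk from root:
  at 3: both 16 and 47 > 3, go right
  at 18: 16 <= 18 <= 47, this is the LCA
LCA = 18


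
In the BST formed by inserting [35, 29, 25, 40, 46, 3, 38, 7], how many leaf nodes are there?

Tree built from: [35, 29, 25, 40, 46, 3, 38, 7]
Tree (level-order array): [35, 29, 40, 25, None, 38, 46, 3, None, None, None, None, None, None, 7]
Rule: A leaf has 0 children.
Per-node child counts:
  node 35: 2 child(ren)
  node 29: 1 child(ren)
  node 25: 1 child(ren)
  node 3: 1 child(ren)
  node 7: 0 child(ren)
  node 40: 2 child(ren)
  node 38: 0 child(ren)
  node 46: 0 child(ren)
Matching nodes: [7, 38, 46]
Count of leaf nodes: 3


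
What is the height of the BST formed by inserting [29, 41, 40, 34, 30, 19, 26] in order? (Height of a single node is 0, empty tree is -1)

Insertion order: [29, 41, 40, 34, 30, 19, 26]
Tree (level-order array): [29, 19, 41, None, 26, 40, None, None, None, 34, None, 30]
Compute height bottom-up (empty subtree = -1):
  height(26) = 1 + max(-1, -1) = 0
  height(19) = 1 + max(-1, 0) = 1
  height(30) = 1 + max(-1, -1) = 0
  height(34) = 1 + max(0, -1) = 1
  height(40) = 1 + max(1, -1) = 2
  height(41) = 1 + max(2, -1) = 3
  height(29) = 1 + max(1, 3) = 4
Height = 4


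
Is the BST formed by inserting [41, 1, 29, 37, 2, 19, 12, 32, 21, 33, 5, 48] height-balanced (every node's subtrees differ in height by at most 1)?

Tree (level-order array): [41, 1, 48, None, 29, None, None, 2, 37, None, 19, 32, None, 12, 21, None, 33, 5]
Definition: a tree is height-balanced if, at every node, |h(left) - h(right)| <= 1 (empty subtree has height -1).
Bottom-up per-node check:
  node 5: h_left=-1, h_right=-1, diff=0 [OK], height=0
  node 12: h_left=0, h_right=-1, diff=1 [OK], height=1
  node 21: h_left=-1, h_right=-1, diff=0 [OK], height=0
  node 19: h_left=1, h_right=0, diff=1 [OK], height=2
  node 2: h_left=-1, h_right=2, diff=3 [FAIL (|-1-2|=3 > 1)], height=3
  node 33: h_left=-1, h_right=-1, diff=0 [OK], height=0
  node 32: h_left=-1, h_right=0, diff=1 [OK], height=1
  node 37: h_left=1, h_right=-1, diff=2 [FAIL (|1--1|=2 > 1)], height=2
  node 29: h_left=3, h_right=2, diff=1 [OK], height=4
  node 1: h_left=-1, h_right=4, diff=5 [FAIL (|-1-4|=5 > 1)], height=5
  node 48: h_left=-1, h_right=-1, diff=0 [OK], height=0
  node 41: h_left=5, h_right=0, diff=5 [FAIL (|5-0|=5 > 1)], height=6
Node 2 violates the condition: |-1 - 2| = 3 > 1.
Result: Not balanced


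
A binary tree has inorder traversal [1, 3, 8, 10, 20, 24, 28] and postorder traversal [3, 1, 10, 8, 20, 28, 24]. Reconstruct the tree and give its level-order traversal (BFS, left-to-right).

Inorder:   [1, 3, 8, 10, 20, 24, 28]
Postorder: [3, 1, 10, 8, 20, 28, 24]
Algorithm: postorder visits root last, so walk postorder right-to-left;
each value is the root of the current inorder slice — split it at that
value, recurse on the right subtree first, then the left.
Recursive splits:
  root=24; inorder splits into left=[1, 3, 8, 10, 20], right=[28]
  root=28; inorder splits into left=[], right=[]
  root=20; inorder splits into left=[1, 3, 8, 10], right=[]
  root=8; inorder splits into left=[1, 3], right=[10]
  root=10; inorder splits into left=[], right=[]
  root=1; inorder splits into left=[], right=[3]
  root=3; inorder splits into left=[], right=[]
Reconstructed level-order: [24, 20, 28, 8, 1, 10, 3]


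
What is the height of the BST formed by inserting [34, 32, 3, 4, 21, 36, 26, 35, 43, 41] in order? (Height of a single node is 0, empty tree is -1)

Insertion order: [34, 32, 3, 4, 21, 36, 26, 35, 43, 41]
Tree (level-order array): [34, 32, 36, 3, None, 35, 43, None, 4, None, None, 41, None, None, 21, None, None, None, 26]
Compute height bottom-up (empty subtree = -1):
  height(26) = 1 + max(-1, -1) = 0
  height(21) = 1 + max(-1, 0) = 1
  height(4) = 1 + max(-1, 1) = 2
  height(3) = 1 + max(-1, 2) = 3
  height(32) = 1 + max(3, -1) = 4
  height(35) = 1 + max(-1, -1) = 0
  height(41) = 1 + max(-1, -1) = 0
  height(43) = 1 + max(0, -1) = 1
  height(36) = 1 + max(0, 1) = 2
  height(34) = 1 + max(4, 2) = 5
Height = 5


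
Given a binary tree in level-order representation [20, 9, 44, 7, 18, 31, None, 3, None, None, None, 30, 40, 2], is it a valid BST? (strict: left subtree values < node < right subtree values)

Level-order array: [20, 9, 44, 7, 18, 31, None, 3, None, None, None, 30, 40, 2]
Validate using subtree bounds (lo, hi): at each node, require lo < value < hi,
then recurse left with hi=value and right with lo=value.
Preorder trace (stopping at first violation):
  at node 20 with bounds (-inf, +inf): OK
  at node 9 with bounds (-inf, 20): OK
  at node 7 with bounds (-inf, 9): OK
  at node 3 with bounds (-inf, 7): OK
  at node 2 with bounds (-inf, 3): OK
  at node 18 with bounds (9, 20): OK
  at node 44 with bounds (20, +inf): OK
  at node 31 with bounds (20, 44): OK
  at node 30 with bounds (20, 31): OK
  at node 40 with bounds (31, 44): OK
No violation found at any node.
Result: Valid BST


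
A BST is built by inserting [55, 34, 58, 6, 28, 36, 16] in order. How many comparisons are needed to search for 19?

Search path for 19: 55 -> 34 -> 6 -> 28 -> 16
Found: False
Comparisons: 5


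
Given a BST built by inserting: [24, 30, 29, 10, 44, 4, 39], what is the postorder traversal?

Tree insertion order: [24, 30, 29, 10, 44, 4, 39]
Tree (level-order array): [24, 10, 30, 4, None, 29, 44, None, None, None, None, 39]
Postorder traversal: [4, 10, 29, 39, 44, 30, 24]


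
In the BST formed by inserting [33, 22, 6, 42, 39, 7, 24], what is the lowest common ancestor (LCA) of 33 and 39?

Tree insertion order: [33, 22, 6, 42, 39, 7, 24]
Tree (level-order array): [33, 22, 42, 6, 24, 39, None, None, 7]
In a BST, the LCA of p=33, q=39 is the first node v on the
root-to-leaf path with p <= v <= q (go left if both < v, right if both > v).
Walk from root:
  at 33: 33 <= 33 <= 39, this is the LCA
LCA = 33


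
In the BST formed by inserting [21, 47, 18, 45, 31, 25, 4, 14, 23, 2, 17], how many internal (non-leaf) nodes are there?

Tree built from: [21, 47, 18, 45, 31, 25, 4, 14, 23, 2, 17]
Tree (level-order array): [21, 18, 47, 4, None, 45, None, 2, 14, 31, None, None, None, None, 17, 25, None, None, None, 23]
Rule: An internal node has at least one child.
Per-node child counts:
  node 21: 2 child(ren)
  node 18: 1 child(ren)
  node 4: 2 child(ren)
  node 2: 0 child(ren)
  node 14: 1 child(ren)
  node 17: 0 child(ren)
  node 47: 1 child(ren)
  node 45: 1 child(ren)
  node 31: 1 child(ren)
  node 25: 1 child(ren)
  node 23: 0 child(ren)
Matching nodes: [21, 18, 4, 14, 47, 45, 31, 25]
Count of internal (non-leaf) nodes: 8


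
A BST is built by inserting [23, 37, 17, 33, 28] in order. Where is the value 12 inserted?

Starting tree (level order): [23, 17, 37, None, None, 33, None, 28]
Insertion path: 23 -> 17
Result: insert 12 as left child of 17
Final tree (level order): [23, 17, 37, 12, None, 33, None, None, None, 28]


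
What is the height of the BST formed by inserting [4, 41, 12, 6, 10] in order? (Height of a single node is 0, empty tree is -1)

Insertion order: [4, 41, 12, 6, 10]
Tree (level-order array): [4, None, 41, 12, None, 6, None, None, 10]
Compute height bottom-up (empty subtree = -1):
  height(10) = 1 + max(-1, -1) = 0
  height(6) = 1 + max(-1, 0) = 1
  height(12) = 1 + max(1, -1) = 2
  height(41) = 1 + max(2, -1) = 3
  height(4) = 1 + max(-1, 3) = 4
Height = 4


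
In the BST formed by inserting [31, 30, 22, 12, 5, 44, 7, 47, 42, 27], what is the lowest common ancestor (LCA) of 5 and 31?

Tree insertion order: [31, 30, 22, 12, 5, 44, 7, 47, 42, 27]
Tree (level-order array): [31, 30, 44, 22, None, 42, 47, 12, 27, None, None, None, None, 5, None, None, None, None, 7]
In a BST, the LCA of p=5, q=31 is the first node v on the
root-to-leaf path with p <= v <= q (go left if both < v, right if both > v).
Walk from root:
  at 31: 5 <= 31 <= 31, this is the LCA
LCA = 31


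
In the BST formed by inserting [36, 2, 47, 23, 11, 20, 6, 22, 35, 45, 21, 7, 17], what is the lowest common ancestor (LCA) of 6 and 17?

Tree insertion order: [36, 2, 47, 23, 11, 20, 6, 22, 35, 45, 21, 7, 17]
Tree (level-order array): [36, 2, 47, None, 23, 45, None, 11, 35, None, None, 6, 20, None, None, None, 7, 17, 22, None, None, None, None, 21]
In a BST, the LCA of p=6, q=17 is the first node v on the
root-to-leaf path with p <= v <= q (go left if both < v, right if both > v).
Walk from root:
  at 36: both 6 and 17 < 36, go left
  at 2: both 6 and 17 > 2, go right
  at 23: both 6 and 17 < 23, go left
  at 11: 6 <= 11 <= 17, this is the LCA
LCA = 11


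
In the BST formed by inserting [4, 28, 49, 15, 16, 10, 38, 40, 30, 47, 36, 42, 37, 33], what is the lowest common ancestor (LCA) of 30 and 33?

Tree insertion order: [4, 28, 49, 15, 16, 10, 38, 40, 30, 47, 36, 42, 37, 33]
Tree (level-order array): [4, None, 28, 15, 49, 10, 16, 38, None, None, None, None, None, 30, 40, None, 36, None, 47, 33, 37, 42]
In a BST, the LCA of p=30, q=33 is the first node v on the
root-to-leaf path with p <= v <= q (go left if both < v, right if both > v).
Walk from root:
  at 4: both 30 and 33 > 4, go right
  at 28: both 30 and 33 > 28, go right
  at 49: both 30 and 33 < 49, go left
  at 38: both 30 and 33 < 38, go left
  at 30: 30 <= 30 <= 33, this is the LCA
LCA = 30


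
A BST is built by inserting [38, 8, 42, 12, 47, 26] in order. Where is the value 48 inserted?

Starting tree (level order): [38, 8, 42, None, 12, None, 47, None, 26]
Insertion path: 38 -> 42 -> 47
Result: insert 48 as right child of 47
Final tree (level order): [38, 8, 42, None, 12, None, 47, None, 26, None, 48]


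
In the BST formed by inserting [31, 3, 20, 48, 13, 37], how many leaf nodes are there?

Tree built from: [31, 3, 20, 48, 13, 37]
Tree (level-order array): [31, 3, 48, None, 20, 37, None, 13]
Rule: A leaf has 0 children.
Per-node child counts:
  node 31: 2 child(ren)
  node 3: 1 child(ren)
  node 20: 1 child(ren)
  node 13: 0 child(ren)
  node 48: 1 child(ren)
  node 37: 0 child(ren)
Matching nodes: [13, 37]
Count of leaf nodes: 2


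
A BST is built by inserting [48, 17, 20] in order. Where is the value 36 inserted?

Starting tree (level order): [48, 17, None, None, 20]
Insertion path: 48 -> 17 -> 20
Result: insert 36 as right child of 20
Final tree (level order): [48, 17, None, None, 20, None, 36]


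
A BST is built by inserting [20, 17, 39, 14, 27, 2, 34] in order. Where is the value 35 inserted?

Starting tree (level order): [20, 17, 39, 14, None, 27, None, 2, None, None, 34]
Insertion path: 20 -> 39 -> 27 -> 34
Result: insert 35 as right child of 34
Final tree (level order): [20, 17, 39, 14, None, 27, None, 2, None, None, 34, None, None, None, 35]


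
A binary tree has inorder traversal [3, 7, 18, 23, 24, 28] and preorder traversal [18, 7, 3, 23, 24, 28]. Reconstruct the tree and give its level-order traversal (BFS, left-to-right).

Inorder:  [3, 7, 18, 23, 24, 28]
Preorder: [18, 7, 3, 23, 24, 28]
Algorithm: preorder visits root first, so consume preorder in order;
for each root, split the current inorder slice at that value into
left-subtree inorder and right-subtree inorder, then recurse.
Recursive splits:
  root=18; inorder splits into left=[3, 7], right=[23, 24, 28]
  root=7; inorder splits into left=[3], right=[]
  root=3; inorder splits into left=[], right=[]
  root=23; inorder splits into left=[], right=[24, 28]
  root=24; inorder splits into left=[], right=[28]
  root=28; inorder splits into left=[], right=[]
Reconstructed level-order: [18, 7, 23, 3, 24, 28]


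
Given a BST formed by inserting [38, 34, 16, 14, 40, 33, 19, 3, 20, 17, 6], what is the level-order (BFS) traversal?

Tree insertion order: [38, 34, 16, 14, 40, 33, 19, 3, 20, 17, 6]
Tree (level-order array): [38, 34, 40, 16, None, None, None, 14, 33, 3, None, 19, None, None, 6, 17, 20]
BFS from the root, enqueuing left then right child of each popped node:
  queue [38] -> pop 38, enqueue [34, 40], visited so far: [38]
  queue [34, 40] -> pop 34, enqueue [16], visited so far: [38, 34]
  queue [40, 16] -> pop 40, enqueue [none], visited so far: [38, 34, 40]
  queue [16] -> pop 16, enqueue [14, 33], visited so far: [38, 34, 40, 16]
  queue [14, 33] -> pop 14, enqueue [3], visited so far: [38, 34, 40, 16, 14]
  queue [33, 3] -> pop 33, enqueue [19], visited so far: [38, 34, 40, 16, 14, 33]
  queue [3, 19] -> pop 3, enqueue [6], visited so far: [38, 34, 40, 16, 14, 33, 3]
  queue [19, 6] -> pop 19, enqueue [17, 20], visited so far: [38, 34, 40, 16, 14, 33, 3, 19]
  queue [6, 17, 20] -> pop 6, enqueue [none], visited so far: [38, 34, 40, 16, 14, 33, 3, 19, 6]
  queue [17, 20] -> pop 17, enqueue [none], visited so far: [38, 34, 40, 16, 14, 33, 3, 19, 6, 17]
  queue [20] -> pop 20, enqueue [none], visited so far: [38, 34, 40, 16, 14, 33, 3, 19, 6, 17, 20]
Result: [38, 34, 40, 16, 14, 33, 3, 19, 6, 17, 20]


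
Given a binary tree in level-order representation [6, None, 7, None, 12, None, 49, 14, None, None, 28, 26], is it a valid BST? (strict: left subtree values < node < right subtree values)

Level-order array: [6, None, 7, None, 12, None, 49, 14, None, None, 28, 26]
Validate using subtree bounds (lo, hi): at each node, require lo < value < hi,
then recurse left with hi=value and right with lo=value.
Preorder trace (stopping at first violation):
  at node 6 with bounds (-inf, +inf): OK
  at node 7 with bounds (6, +inf): OK
  at node 12 with bounds (7, +inf): OK
  at node 49 with bounds (12, +inf): OK
  at node 14 with bounds (12, 49): OK
  at node 28 with bounds (14, 49): OK
  at node 26 with bounds (14, 28): OK
No violation found at any node.
Result: Valid BST


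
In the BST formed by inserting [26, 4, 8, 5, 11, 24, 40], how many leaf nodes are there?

Tree built from: [26, 4, 8, 5, 11, 24, 40]
Tree (level-order array): [26, 4, 40, None, 8, None, None, 5, 11, None, None, None, 24]
Rule: A leaf has 0 children.
Per-node child counts:
  node 26: 2 child(ren)
  node 4: 1 child(ren)
  node 8: 2 child(ren)
  node 5: 0 child(ren)
  node 11: 1 child(ren)
  node 24: 0 child(ren)
  node 40: 0 child(ren)
Matching nodes: [5, 24, 40]
Count of leaf nodes: 3


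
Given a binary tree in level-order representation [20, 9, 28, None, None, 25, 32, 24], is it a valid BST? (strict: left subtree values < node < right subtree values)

Level-order array: [20, 9, 28, None, None, 25, 32, 24]
Validate using subtree bounds (lo, hi): at each node, require lo < value < hi,
then recurse left with hi=value and right with lo=value.
Preorder trace (stopping at first violation):
  at node 20 with bounds (-inf, +inf): OK
  at node 9 with bounds (-inf, 20): OK
  at node 28 with bounds (20, +inf): OK
  at node 25 with bounds (20, 28): OK
  at node 24 with bounds (20, 25): OK
  at node 32 with bounds (28, +inf): OK
No violation found at any node.
Result: Valid BST


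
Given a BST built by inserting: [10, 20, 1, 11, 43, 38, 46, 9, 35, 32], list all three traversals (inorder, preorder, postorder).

Tree insertion order: [10, 20, 1, 11, 43, 38, 46, 9, 35, 32]
Tree (level-order array): [10, 1, 20, None, 9, 11, 43, None, None, None, None, 38, 46, 35, None, None, None, 32]
Inorder (L, root, R): [1, 9, 10, 11, 20, 32, 35, 38, 43, 46]
Preorder (root, L, R): [10, 1, 9, 20, 11, 43, 38, 35, 32, 46]
Postorder (L, R, root): [9, 1, 11, 32, 35, 38, 46, 43, 20, 10]


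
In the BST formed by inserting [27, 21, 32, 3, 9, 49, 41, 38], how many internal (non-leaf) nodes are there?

Tree built from: [27, 21, 32, 3, 9, 49, 41, 38]
Tree (level-order array): [27, 21, 32, 3, None, None, 49, None, 9, 41, None, None, None, 38]
Rule: An internal node has at least one child.
Per-node child counts:
  node 27: 2 child(ren)
  node 21: 1 child(ren)
  node 3: 1 child(ren)
  node 9: 0 child(ren)
  node 32: 1 child(ren)
  node 49: 1 child(ren)
  node 41: 1 child(ren)
  node 38: 0 child(ren)
Matching nodes: [27, 21, 3, 32, 49, 41]
Count of internal (non-leaf) nodes: 6


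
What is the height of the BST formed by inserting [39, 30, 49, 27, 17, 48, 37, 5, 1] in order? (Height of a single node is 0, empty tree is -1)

Insertion order: [39, 30, 49, 27, 17, 48, 37, 5, 1]
Tree (level-order array): [39, 30, 49, 27, 37, 48, None, 17, None, None, None, None, None, 5, None, 1]
Compute height bottom-up (empty subtree = -1):
  height(1) = 1 + max(-1, -1) = 0
  height(5) = 1 + max(0, -1) = 1
  height(17) = 1 + max(1, -1) = 2
  height(27) = 1 + max(2, -1) = 3
  height(37) = 1 + max(-1, -1) = 0
  height(30) = 1 + max(3, 0) = 4
  height(48) = 1 + max(-1, -1) = 0
  height(49) = 1 + max(0, -1) = 1
  height(39) = 1 + max(4, 1) = 5
Height = 5


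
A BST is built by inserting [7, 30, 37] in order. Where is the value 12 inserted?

Starting tree (level order): [7, None, 30, None, 37]
Insertion path: 7 -> 30
Result: insert 12 as left child of 30
Final tree (level order): [7, None, 30, 12, 37]


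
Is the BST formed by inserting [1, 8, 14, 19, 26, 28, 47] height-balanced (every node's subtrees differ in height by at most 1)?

Tree (level-order array): [1, None, 8, None, 14, None, 19, None, 26, None, 28, None, 47]
Definition: a tree is height-balanced if, at every node, |h(left) - h(right)| <= 1 (empty subtree has height -1).
Bottom-up per-node check:
  node 47: h_left=-1, h_right=-1, diff=0 [OK], height=0
  node 28: h_left=-1, h_right=0, diff=1 [OK], height=1
  node 26: h_left=-1, h_right=1, diff=2 [FAIL (|-1-1|=2 > 1)], height=2
  node 19: h_left=-1, h_right=2, diff=3 [FAIL (|-1-2|=3 > 1)], height=3
  node 14: h_left=-1, h_right=3, diff=4 [FAIL (|-1-3|=4 > 1)], height=4
  node 8: h_left=-1, h_right=4, diff=5 [FAIL (|-1-4|=5 > 1)], height=5
  node 1: h_left=-1, h_right=5, diff=6 [FAIL (|-1-5|=6 > 1)], height=6
Node 26 violates the condition: |-1 - 1| = 2 > 1.
Result: Not balanced


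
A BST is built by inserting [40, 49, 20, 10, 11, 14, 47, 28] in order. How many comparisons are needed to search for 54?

Search path for 54: 40 -> 49
Found: False
Comparisons: 2


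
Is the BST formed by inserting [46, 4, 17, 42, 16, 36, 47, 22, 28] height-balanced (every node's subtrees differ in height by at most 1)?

Tree (level-order array): [46, 4, 47, None, 17, None, None, 16, 42, None, None, 36, None, 22, None, None, 28]
Definition: a tree is height-balanced if, at every node, |h(left) - h(right)| <= 1 (empty subtree has height -1).
Bottom-up per-node check:
  node 16: h_left=-1, h_right=-1, diff=0 [OK], height=0
  node 28: h_left=-1, h_right=-1, diff=0 [OK], height=0
  node 22: h_left=-1, h_right=0, diff=1 [OK], height=1
  node 36: h_left=1, h_right=-1, diff=2 [FAIL (|1--1|=2 > 1)], height=2
  node 42: h_left=2, h_right=-1, diff=3 [FAIL (|2--1|=3 > 1)], height=3
  node 17: h_left=0, h_right=3, diff=3 [FAIL (|0-3|=3 > 1)], height=4
  node 4: h_left=-1, h_right=4, diff=5 [FAIL (|-1-4|=5 > 1)], height=5
  node 47: h_left=-1, h_right=-1, diff=0 [OK], height=0
  node 46: h_left=5, h_right=0, diff=5 [FAIL (|5-0|=5 > 1)], height=6
Node 36 violates the condition: |1 - -1| = 2 > 1.
Result: Not balanced


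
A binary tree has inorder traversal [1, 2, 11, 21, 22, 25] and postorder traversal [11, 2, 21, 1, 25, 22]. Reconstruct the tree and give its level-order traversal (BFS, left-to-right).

Inorder:   [1, 2, 11, 21, 22, 25]
Postorder: [11, 2, 21, 1, 25, 22]
Algorithm: postorder visits root last, so walk postorder right-to-left;
each value is the root of the current inorder slice — split it at that
value, recurse on the right subtree first, then the left.
Recursive splits:
  root=22; inorder splits into left=[1, 2, 11, 21], right=[25]
  root=25; inorder splits into left=[], right=[]
  root=1; inorder splits into left=[], right=[2, 11, 21]
  root=21; inorder splits into left=[2, 11], right=[]
  root=2; inorder splits into left=[], right=[11]
  root=11; inorder splits into left=[], right=[]
Reconstructed level-order: [22, 1, 25, 21, 2, 11]


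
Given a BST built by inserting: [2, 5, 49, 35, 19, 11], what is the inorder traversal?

Tree insertion order: [2, 5, 49, 35, 19, 11]
Tree (level-order array): [2, None, 5, None, 49, 35, None, 19, None, 11]
Inorder traversal: [2, 5, 11, 19, 35, 49]


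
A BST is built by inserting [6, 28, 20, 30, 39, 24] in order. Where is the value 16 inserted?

Starting tree (level order): [6, None, 28, 20, 30, None, 24, None, 39]
Insertion path: 6 -> 28 -> 20
Result: insert 16 as left child of 20
Final tree (level order): [6, None, 28, 20, 30, 16, 24, None, 39]


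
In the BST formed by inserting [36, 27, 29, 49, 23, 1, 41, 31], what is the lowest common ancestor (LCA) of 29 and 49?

Tree insertion order: [36, 27, 29, 49, 23, 1, 41, 31]
Tree (level-order array): [36, 27, 49, 23, 29, 41, None, 1, None, None, 31]
In a BST, the LCA of p=29, q=49 is the first node v on the
root-to-leaf path with p <= v <= q (go left if both < v, right if both > v).
Walk from root:
  at 36: 29 <= 36 <= 49, this is the LCA
LCA = 36
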